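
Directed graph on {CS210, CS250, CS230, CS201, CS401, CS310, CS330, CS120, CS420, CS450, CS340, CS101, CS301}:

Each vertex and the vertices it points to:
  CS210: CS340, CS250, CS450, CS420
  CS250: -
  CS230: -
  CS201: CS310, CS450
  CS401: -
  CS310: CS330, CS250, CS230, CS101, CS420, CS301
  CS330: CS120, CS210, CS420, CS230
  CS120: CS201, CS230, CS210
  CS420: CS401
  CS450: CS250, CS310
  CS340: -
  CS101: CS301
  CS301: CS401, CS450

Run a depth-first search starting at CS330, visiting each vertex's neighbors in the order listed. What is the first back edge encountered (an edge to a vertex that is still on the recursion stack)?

CS310→CS330

DFS from CS330 (visiting each vertex's neighbors in the order listed); mark gray on enter, black on exit:
CS330 gray
  CS120 gray
    CS201 gray
      CS310 gray
        CS310→CS330: CS330 is gray → back edge
First back edge: CS310 → CS330.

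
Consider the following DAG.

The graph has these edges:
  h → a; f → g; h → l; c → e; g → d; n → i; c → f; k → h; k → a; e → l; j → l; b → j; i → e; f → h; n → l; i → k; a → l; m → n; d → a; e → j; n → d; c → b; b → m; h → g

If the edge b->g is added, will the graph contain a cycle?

No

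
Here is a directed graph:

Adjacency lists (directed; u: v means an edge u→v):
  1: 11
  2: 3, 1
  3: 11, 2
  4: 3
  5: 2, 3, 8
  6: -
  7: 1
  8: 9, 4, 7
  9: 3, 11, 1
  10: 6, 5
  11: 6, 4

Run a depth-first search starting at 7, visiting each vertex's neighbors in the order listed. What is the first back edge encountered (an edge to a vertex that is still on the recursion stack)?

DFS from 7 (visiting each vertex's neighbors in the order listed); mark gray on enter, black on exit:
7 gray
  1 gray
    11 gray
      6 gray
      6 black
      4 gray
        3 gray
          3→11: 11 is gray → back edge
First back edge: 3 → 11.

3→11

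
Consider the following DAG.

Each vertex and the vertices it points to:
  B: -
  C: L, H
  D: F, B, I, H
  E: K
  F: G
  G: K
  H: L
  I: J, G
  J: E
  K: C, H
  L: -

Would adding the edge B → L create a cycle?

No

Adding B→L creates a cycle iff L can already reach B.
Explore from L: no path reaches B. The graph stays acyclic.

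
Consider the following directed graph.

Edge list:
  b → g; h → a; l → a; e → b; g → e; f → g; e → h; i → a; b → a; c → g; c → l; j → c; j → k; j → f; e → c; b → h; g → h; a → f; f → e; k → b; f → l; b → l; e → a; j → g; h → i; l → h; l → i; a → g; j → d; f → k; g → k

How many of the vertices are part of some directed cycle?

A vertex is on a directed cycle iff it belongs to a strongly connected component of size ≥ 2 (or has a self-loop).
The vertices on cycles are {a, b, c, e, f, g, h, i, k, l} — 10 in total.

10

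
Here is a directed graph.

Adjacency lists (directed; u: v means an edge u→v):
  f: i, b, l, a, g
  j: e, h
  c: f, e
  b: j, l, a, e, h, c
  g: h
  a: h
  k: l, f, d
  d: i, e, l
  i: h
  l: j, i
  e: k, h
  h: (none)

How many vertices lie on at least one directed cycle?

A vertex is on a directed cycle iff it belongs to a strongly connected component of size ≥ 2 (or has a self-loop).
The vertices on cycles are {b, c, d, e, f, j, k, l} — 8 in total.

8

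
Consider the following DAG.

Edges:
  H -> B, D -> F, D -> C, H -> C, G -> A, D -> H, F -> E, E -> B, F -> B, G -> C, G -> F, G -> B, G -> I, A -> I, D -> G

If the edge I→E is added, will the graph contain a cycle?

Adding I→E creates a cycle iff E can already reach I.
Explore from E: no path reaches I. The graph stays acyclic.

No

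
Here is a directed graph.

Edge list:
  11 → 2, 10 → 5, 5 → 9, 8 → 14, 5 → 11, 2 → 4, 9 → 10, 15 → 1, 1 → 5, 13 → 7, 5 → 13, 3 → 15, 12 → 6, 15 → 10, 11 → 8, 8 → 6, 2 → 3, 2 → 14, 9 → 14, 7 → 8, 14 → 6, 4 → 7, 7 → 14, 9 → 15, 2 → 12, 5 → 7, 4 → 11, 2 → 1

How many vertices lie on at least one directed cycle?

A vertex is on a directed cycle iff it belongs to a strongly connected component of size ≥ 2 (or has a self-loop).
The vertices on cycles are {1, 2, 3, 4, 5, 9, 10, 11, 15} — 9 in total.

9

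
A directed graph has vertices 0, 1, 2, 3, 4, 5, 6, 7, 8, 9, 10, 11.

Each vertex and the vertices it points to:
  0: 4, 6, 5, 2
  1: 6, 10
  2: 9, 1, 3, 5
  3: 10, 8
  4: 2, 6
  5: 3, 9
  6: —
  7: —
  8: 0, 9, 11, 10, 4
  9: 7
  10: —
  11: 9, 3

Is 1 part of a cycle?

1 lies on a cycle iff there is a path from 1 back to itself.
Exploring from 1, it never reaches itself; equivalently, its strongly connected component is a singleton.

No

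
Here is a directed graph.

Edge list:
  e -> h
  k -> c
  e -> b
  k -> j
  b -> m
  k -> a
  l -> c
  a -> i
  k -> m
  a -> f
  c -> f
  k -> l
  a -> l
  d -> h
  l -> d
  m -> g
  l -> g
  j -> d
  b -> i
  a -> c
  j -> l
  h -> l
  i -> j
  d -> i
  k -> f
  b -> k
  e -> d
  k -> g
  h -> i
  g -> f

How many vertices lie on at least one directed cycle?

5

A vertex is on a directed cycle iff it belongs to a strongly connected component of size ≥ 2 (or has a self-loop).
The vertices on cycles are {d, h, i, j, l} — 5 in total.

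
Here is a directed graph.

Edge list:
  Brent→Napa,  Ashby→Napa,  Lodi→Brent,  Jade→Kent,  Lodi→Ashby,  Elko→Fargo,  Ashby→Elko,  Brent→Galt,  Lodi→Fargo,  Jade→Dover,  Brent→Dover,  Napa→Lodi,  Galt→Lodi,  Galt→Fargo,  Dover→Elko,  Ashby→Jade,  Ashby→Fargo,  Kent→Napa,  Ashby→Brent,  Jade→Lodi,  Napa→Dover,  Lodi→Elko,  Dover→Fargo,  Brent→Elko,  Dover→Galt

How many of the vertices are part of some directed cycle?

A vertex is on a directed cycle iff it belongs to a strongly connected component of size ≥ 2 (or has a self-loop).
The vertices on cycles are {Galt, Jade, Kent, Lodi, Napa, Ashby, Brent, Dover} — 8 in total.

8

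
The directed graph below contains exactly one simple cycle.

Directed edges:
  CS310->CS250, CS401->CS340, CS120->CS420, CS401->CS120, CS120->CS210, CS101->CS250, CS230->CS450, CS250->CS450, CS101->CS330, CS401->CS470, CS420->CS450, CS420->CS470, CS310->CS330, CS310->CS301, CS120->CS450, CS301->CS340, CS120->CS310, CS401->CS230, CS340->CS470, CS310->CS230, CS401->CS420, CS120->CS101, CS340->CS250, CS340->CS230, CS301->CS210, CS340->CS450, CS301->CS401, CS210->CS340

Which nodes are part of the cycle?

DFS with gray/black marking from CS120:
CS120 gray
  CS101 gray
    CS250 gray
      CS450 gray
      CS450 black
    CS250 black
    CS330 gray
    CS330 black
  CS101 black
  CS120→CS450: CS450 black — skip
  CS210 gray
    CS340 gray
      CS340→CS250: CS250 black — skip
      CS470 gray
      CS470 black
      CS340→CS450: CS450 black — skip
      CS230 gray
        CS230→CS450: CS450 black — skip
      CS230 black
    CS340 black
  CS210 black
  CS420 gray
    CS420→CS470: CS470 black — skip
    CS420→CS450: CS450 black — skip
  CS420 black
  CS310 gray
    CS310→CS330: CS330 black — skip
    CS310→CS250: CS250 black — skip
    CS310→CS230: CS230 black — skip
    CS301 gray
      CS301→CS340: CS340 black — skip
      CS401 gray
        CS401→CS420: CS420 black — skip
        CS401→CS120: CS120 is gray → back edge
Back edge closes the cycle CS120 → CS310 → CS301 → CS401 → CS120; its vertices are {CS120, CS301, CS310, CS401}.

CS120, CS301, CS310, CS401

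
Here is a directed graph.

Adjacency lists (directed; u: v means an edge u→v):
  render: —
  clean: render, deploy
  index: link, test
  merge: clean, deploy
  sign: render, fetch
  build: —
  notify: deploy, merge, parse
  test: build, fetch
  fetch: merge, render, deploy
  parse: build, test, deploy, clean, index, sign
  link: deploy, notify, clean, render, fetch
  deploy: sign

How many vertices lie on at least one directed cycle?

A vertex is on a directed cycle iff it belongs to a strongly connected component of size ≥ 2 (or has a self-loop).
The vertices on cycles are {link, sign, clean, fetch, index, merge, parse, deploy, notify} — 9 in total.

9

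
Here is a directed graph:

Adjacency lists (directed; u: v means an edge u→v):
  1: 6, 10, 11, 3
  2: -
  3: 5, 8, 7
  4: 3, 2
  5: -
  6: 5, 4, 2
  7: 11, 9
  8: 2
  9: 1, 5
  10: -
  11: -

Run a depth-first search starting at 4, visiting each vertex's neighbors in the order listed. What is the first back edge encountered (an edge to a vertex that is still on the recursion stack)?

6->4

DFS from 4 (visiting each vertex's neighbors in the order listed); mark gray on enter, black on exit:
4 gray
  3 gray
    5 gray
    5 black
    8 gray
      2 gray
      2 black
    8 black
    7 gray
      11 gray
      11 black
      9 gray
        1 gray
          6 gray
            6→5: 5 black — skip
            6→4: 4 is gray → back edge
First back edge: 6 → 4.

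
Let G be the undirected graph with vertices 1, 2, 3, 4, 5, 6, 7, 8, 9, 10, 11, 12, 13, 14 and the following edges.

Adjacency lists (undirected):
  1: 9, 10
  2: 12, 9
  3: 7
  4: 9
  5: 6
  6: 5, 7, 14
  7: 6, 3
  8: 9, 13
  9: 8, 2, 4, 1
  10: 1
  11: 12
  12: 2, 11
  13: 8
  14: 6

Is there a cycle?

No

DFS, tracking each vertex's parent; an edge to a visited non-parent vertex closes a cycle.
Start from 14:
visit 14 (parent –)
  visit 6 (parent 14)
    visit 5 (parent 6)
      5–6: parent, skip
    visit 7 (parent 6)
      7–6: parent, skip
      visit 3 (parent 7)
        3–7: parent, skip
    6–14: parent, skip
visit 1 (parent –)
  visit 9 (parent 1)
    visit 8 (parent 9)
      8–9: parent, skip
      visit 13 (parent 8)
        13–8: parent, skip
    visit 2 (parent 9)
      visit 12 (parent 2)
        12–2: parent, skip
        visit 11 (parent 12)
          11–12: parent, skip
      2–9: parent, skip
    visit 4 (parent 9)
      4–9: parent, skip
    9–1: parent, skip
  visit 10 (parent 1)
    10–1: parent, skip
No non-parent visited neighbor found — the graph is a forest.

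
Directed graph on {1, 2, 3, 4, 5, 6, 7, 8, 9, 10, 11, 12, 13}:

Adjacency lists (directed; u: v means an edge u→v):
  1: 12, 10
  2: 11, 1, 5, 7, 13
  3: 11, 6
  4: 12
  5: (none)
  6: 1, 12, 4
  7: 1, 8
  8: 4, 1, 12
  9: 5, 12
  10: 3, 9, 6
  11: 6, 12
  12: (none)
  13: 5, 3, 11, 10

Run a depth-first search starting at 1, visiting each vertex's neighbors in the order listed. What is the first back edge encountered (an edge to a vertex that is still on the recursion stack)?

6->1

DFS from 1 (visiting each vertex's neighbors in the order listed); mark gray on enter, black on exit:
1 gray
  12 gray
  12 black
  10 gray
    3 gray
      11 gray
        6 gray
          6→1: 1 is gray → back edge
First back edge: 6 → 1.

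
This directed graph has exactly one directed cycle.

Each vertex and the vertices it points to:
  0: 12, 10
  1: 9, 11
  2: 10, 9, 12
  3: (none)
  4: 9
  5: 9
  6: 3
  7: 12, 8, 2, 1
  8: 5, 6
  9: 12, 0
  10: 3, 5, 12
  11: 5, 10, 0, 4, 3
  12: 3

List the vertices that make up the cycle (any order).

DFS with gray/black marking from 5:
5 gray
  9 gray
    12 gray
      3 gray
      3 black
    12 black
    0 gray
      0→12: 12 black — skip
      10 gray
        10→3: 3 black — skip
        10→5: 5 is gray → back edge
Back edge closes the cycle 5 → 9 → 0 → 10 → 5; its vertices are {0, 5, 9, 10}.

0, 5, 9, 10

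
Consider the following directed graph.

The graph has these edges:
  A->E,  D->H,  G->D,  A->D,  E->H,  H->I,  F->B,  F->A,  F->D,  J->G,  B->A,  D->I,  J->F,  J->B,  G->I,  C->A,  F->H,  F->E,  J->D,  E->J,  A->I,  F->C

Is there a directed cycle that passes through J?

J is on a cycle iff J can reach itself via ≥1 edge.
J → F → E → J — yes.

Yes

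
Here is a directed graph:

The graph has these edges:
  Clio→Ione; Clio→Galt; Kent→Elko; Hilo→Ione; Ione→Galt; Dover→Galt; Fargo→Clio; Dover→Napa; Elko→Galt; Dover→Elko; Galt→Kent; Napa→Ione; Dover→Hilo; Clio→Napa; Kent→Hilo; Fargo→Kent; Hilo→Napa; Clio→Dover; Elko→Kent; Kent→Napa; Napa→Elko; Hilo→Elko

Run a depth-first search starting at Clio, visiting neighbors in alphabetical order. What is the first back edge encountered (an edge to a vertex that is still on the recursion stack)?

DFS from Clio (visiting neighbors in alphabetical order); mark gray on enter, black on exit:
Clio gray
  Dover gray
    Elko gray
      Galt gray
        Kent gray
          Kent→Elko: Elko is gray → back edge
First back edge: Kent → Elko.

Kent→Elko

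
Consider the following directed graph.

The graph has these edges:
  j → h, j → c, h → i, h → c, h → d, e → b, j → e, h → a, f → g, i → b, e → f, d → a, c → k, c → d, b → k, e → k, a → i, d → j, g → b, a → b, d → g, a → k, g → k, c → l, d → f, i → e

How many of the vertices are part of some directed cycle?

4

A vertex is on a directed cycle iff it belongs to a strongly connected component of size ≥ 2 (or has a self-loop).
The vertices on cycles are {c, d, h, j} — 4 in total.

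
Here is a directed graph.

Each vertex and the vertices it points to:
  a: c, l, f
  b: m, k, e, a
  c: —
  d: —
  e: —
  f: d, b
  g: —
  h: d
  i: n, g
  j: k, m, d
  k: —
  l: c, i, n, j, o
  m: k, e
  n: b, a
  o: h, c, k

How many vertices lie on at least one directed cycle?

A vertex is on a directed cycle iff it belongs to a strongly connected component of size ≥ 2 (or has a self-loop).
The vertices on cycles are {a, b, f, i, l, n} — 6 in total.

6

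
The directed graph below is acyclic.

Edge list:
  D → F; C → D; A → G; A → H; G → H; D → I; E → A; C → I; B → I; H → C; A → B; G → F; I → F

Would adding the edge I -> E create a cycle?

Adding I→E creates a cycle iff E can already reach I.
Path from E: E → A → B → I.
So E → … → I → E is a cycle.

Yes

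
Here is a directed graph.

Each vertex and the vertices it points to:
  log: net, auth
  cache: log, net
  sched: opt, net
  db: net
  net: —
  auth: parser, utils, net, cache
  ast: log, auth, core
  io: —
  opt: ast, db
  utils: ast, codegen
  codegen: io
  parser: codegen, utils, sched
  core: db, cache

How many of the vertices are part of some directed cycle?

A vertex is on a directed cycle iff it belongs to a strongly connected component of size ≥ 2 (or has a self-loop).
The vertices on cycles are {ast, log, opt, auth, core, cache, sched, utils, parser} — 9 in total.

9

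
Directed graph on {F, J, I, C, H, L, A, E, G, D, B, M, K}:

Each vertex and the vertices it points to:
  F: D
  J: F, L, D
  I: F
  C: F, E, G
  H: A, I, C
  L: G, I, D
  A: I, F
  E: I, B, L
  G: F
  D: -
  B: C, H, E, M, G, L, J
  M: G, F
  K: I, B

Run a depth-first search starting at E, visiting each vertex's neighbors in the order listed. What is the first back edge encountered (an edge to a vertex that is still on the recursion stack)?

DFS from E (visiting each vertex's neighbors in the order listed); mark gray on enter, black on exit:
E gray
  I gray
    F gray
      D gray
      D black
    F black
  I black
  B gray
    C gray
      C→F: F black — skip
      C→E: E is gray → back edge
First back edge: C → E.

C→E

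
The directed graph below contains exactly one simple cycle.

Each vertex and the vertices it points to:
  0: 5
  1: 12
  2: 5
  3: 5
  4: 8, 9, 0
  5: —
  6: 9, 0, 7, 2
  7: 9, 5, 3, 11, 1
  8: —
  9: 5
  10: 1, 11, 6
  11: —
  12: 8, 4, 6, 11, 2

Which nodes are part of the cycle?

DFS with gray/black marking from 1:
1 gray
  12 gray
    8 gray
    8 black
    4 gray
      4→8: 8 black — skip
      9 gray
        5 gray
        5 black
      9 black
      0 gray
        0→5: 5 black — skip
      0 black
    4 black
    6 gray
      6→9: 9 black — skip
      6→0: 0 black — skip
      7 gray
        7→9: 9 black — skip
        7→5: 5 black — skip
        3 gray
          3→5: 5 black — skip
        3 black
        11 gray
        11 black
        7→1: 1 is gray → back edge
Back edge closes the cycle 1 → 12 → 6 → 7 → 1; its vertices are {1, 6, 7, 12}.

1, 6, 7, 12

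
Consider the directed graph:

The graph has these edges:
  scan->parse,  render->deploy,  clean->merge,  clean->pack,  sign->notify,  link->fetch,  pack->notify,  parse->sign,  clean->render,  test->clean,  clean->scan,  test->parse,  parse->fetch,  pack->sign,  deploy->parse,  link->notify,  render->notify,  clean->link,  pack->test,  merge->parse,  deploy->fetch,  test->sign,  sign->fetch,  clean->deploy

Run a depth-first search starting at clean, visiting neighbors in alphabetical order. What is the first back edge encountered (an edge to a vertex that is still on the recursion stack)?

test->clean

DFS from clean (visiting neighbors in alphabetical order); mark gray on enter, black on exit:
clean gray
  deploy gray
    fetch gray
    fetch black
    parse gray
      parse→fetch: fetch black — skip
      sign gray
        sign→fetch: fetch black — skip
        notify gray
        notify black
      sign black
    parse black
  deploy black
  link gray
    link→fetch: fetch black — skip
    link→notify: notify black — skip
  link black
  merge gray
    merge→parse: parse black — skip
  merge black
  pack gray
    pack→notify: notify black — skip
    pack→sign: sign black — skip
    test gray
      test→clean: clean is gray → back edge
First back edge: test → clean.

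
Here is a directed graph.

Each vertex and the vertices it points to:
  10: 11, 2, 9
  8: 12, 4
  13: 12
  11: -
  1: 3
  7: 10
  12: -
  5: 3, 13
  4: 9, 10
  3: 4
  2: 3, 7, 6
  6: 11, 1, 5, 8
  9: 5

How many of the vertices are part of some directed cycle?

10

A vertex is on a directed cycle iff it belongs to a strongly connected component of size ≥ 2 (or has a self-loop).
The vertices on cycles are {1, 2, 3, 4, 5, 6, 7, 8, 9, 10} — 10 in total.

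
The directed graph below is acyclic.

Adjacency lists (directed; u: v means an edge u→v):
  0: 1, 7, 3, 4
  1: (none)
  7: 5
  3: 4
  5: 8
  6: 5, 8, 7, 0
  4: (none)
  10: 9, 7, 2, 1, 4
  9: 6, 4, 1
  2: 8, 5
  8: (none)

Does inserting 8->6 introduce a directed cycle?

Yes

Adding 8→6 creates a cycle iff 6 can already reach 8.
Path from 6: 6 → 8.
So 6 → … → 8 → 6 is a cycle.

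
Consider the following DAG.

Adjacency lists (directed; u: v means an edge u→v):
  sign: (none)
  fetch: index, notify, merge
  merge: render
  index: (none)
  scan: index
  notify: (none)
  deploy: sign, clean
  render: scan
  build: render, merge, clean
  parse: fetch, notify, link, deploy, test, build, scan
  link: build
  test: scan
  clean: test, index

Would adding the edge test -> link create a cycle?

Adding test→link creates a cycle iff link can already reach test.
Path from link: link → build → clean → test.
So link → … → test → link is a cycle.

Yes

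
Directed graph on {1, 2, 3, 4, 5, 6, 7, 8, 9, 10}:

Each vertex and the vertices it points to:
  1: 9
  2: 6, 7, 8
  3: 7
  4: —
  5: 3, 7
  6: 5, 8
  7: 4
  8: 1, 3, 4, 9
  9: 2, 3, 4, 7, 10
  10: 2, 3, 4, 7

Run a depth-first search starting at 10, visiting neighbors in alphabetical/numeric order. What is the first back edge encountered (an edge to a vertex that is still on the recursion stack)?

9->2

DFS from 10 (visiting neighbors in alphabetical/numeric order); mark gray on enter, black on exit:
10 gray
  2 gray
    6 gray
      5 gray
        3 gray
          7 gray
            4 gray
            4 black
          7 black
        3 black
        5→7: 7 black — skip
      5 black
      8 gray
        1 gray
          9 gray
            9→2: 2 is gray → back edge
First back edge: 9 → 2.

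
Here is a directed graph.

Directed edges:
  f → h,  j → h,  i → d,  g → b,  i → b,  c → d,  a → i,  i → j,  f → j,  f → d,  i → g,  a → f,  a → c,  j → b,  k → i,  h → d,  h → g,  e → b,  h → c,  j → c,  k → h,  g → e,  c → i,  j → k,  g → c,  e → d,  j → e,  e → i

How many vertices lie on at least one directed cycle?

A vertex is on a directed cycle iff it belongs to a strongly connected component of size ≥ 2 (or has a self-loop).
The vertices on cycles are {c, e, g, h, i, j, k} — 7 in total.

7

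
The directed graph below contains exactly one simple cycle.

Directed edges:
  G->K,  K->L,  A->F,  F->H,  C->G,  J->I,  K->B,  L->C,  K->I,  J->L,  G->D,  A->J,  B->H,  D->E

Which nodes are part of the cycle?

C, G, K, L

DFS with gray/black marking from L:
L gray
  C gray
    G gray
      D gray
        E gray
        E black
      D black
      K gray
        B gray
          H gray
          H black
        B black
        K→L: L is gray → back edge
Back edge closes the cycle L → C → G → K → L; its vertices are {C, G, K, L}.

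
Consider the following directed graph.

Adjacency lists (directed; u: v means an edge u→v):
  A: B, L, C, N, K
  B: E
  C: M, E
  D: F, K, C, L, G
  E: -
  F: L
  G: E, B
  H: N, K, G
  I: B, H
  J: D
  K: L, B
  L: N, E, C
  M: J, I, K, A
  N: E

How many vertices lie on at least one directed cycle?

10

A vertex is on a directed cycle iff it belongs to a strongly connected component of size ≥ 2 (or has a self-loop).
The vertices on cycles are {A, C, D, F, H, I, J, K, L, M} — 10 in total.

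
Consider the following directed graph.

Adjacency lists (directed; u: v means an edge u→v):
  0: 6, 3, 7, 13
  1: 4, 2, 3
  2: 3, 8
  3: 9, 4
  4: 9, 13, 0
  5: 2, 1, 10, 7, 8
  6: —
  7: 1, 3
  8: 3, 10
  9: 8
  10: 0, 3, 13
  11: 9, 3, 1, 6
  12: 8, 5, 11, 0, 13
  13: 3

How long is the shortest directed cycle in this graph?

3

For each vertex v, BFS finds the shortest path from v back to v.
The shortest such closed walk is 0 → 3 → 4 → 0, length 3.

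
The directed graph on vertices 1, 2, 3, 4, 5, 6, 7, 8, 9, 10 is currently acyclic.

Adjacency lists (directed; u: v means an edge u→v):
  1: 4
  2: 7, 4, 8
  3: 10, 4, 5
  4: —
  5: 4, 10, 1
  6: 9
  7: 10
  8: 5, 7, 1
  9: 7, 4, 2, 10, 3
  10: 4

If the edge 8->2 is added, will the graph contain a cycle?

Adding 8→2 creates a cycle iff 2 can already reach 8.
Path from 2: 2 → 8.
So 2 → … → 8 → 2 is a cycle.

Yes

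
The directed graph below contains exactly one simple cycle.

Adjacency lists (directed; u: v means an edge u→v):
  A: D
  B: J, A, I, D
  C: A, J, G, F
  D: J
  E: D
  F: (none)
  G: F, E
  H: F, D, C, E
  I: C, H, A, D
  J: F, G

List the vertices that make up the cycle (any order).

DFS with gray/black marking from J:
J gray
  F gray
  F black
  G gray
    G→F: F black — skip
    E gray
      D gray
        D→J: J is gray → back edge
Back edge closes the cycle J → G → E → D → J; its vertices are {D, E, G, J}.

D, E, G, J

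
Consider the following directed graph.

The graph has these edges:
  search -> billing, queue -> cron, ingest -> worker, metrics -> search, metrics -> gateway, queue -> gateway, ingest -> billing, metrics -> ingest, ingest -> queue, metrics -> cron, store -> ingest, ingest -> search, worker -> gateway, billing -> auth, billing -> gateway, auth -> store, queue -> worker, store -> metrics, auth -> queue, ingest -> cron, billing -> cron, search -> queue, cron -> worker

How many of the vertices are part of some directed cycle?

A vertex is on a directed cycle iff it belongs to a strongly connected component of size ≥ 2 (or has a self-loop).
The vertices on cycles are {auth, store, ingest, search, billing, metrics} — 6 in total.

6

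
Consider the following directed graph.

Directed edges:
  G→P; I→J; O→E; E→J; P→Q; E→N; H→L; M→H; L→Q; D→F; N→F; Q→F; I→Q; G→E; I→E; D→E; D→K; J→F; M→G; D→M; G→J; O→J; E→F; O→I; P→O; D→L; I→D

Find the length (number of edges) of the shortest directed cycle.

6

For each vertex v, BFS finds the shortest path from v back to v.
The shortest such closed walk is D → M → G → P → O → I → D, length 6.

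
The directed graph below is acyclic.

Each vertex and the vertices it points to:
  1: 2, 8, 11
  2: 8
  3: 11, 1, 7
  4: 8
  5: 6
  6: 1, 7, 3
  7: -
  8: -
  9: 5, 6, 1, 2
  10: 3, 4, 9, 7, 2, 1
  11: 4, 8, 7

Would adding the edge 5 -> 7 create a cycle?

No

Adding 5→7 creates a cycle iff 7 can already reach 5.
Explore from 7: no path reaches 5. The graph stays acyclic.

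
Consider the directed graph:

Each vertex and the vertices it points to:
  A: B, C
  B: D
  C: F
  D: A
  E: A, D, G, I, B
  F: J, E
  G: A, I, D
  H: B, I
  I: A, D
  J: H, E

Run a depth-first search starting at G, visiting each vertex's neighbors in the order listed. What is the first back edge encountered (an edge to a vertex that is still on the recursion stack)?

DFS from G (visiting each vertex's neighbors in the order listed); mark gray on enter, black on exit:
G gray
  A gray
    B gray
      D gray
        D→A: A is gray → back edge
First back edge: D → A.

D→A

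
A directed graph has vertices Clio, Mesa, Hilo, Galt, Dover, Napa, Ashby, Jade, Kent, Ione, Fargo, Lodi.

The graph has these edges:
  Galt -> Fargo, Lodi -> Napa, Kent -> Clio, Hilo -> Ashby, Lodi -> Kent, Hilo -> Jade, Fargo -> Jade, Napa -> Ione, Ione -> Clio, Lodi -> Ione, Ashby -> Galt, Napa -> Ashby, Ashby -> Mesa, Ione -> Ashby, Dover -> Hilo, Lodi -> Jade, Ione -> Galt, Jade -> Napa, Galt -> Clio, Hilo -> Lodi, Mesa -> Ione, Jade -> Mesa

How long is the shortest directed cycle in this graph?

3

For each vertex v, BFS finds the shortest path from v back to v.
The shortest such closed walk is Mesa → Ione → Ashby → Mesa, length 3.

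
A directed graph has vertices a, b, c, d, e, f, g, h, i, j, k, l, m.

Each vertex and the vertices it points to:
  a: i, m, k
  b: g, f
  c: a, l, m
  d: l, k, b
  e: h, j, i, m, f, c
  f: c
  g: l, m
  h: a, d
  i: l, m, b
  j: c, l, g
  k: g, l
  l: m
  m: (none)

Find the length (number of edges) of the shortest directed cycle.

5

For each vertex v, BFS finds the shortest path from v back to v.
The shortest such closed walk is a → i → b → f → c → a, length 5.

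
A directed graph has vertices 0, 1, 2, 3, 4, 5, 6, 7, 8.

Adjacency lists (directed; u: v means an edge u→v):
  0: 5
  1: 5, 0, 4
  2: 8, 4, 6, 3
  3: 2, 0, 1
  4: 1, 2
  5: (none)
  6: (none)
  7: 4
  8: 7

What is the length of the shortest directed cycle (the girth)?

2

For each vertex v, BFS finds the shortest path from v back to v.
The shortest such closed walk is 2 → 4 → 2, length 2.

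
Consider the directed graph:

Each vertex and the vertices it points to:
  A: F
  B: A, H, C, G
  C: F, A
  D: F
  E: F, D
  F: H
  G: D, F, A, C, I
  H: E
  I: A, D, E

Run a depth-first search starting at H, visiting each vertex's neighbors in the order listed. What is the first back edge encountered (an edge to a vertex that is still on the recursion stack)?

F→H

DFS from H (visiting each vertex's neighbors in the order listed); mark gray on enter, black on exit:
H gray
  E gray
    F gray
      F→H: H is gray → back edge
First back edge: F → H.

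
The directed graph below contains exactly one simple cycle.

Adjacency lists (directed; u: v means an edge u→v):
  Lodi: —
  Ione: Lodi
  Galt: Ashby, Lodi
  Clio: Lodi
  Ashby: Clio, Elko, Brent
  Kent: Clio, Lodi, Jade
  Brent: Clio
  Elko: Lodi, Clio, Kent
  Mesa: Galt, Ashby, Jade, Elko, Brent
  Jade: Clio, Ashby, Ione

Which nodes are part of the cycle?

DFS with gray/black marking from Ashby:
Ashby gray
  Clio gray
    Lodi gray
    Lodi black
  Clio black
  Elko gray
    Elko→Lodi: Lodi black — skip
    Elko→Clio: Clio black — skip
    Kent gray
      Kent→Clio: Clio black — skip
      Kent→Lodi: Lodi black — skip
      Jade gray
        Jade→Clio: Clio black — skip
        Jade→Ashby: Ashby is gray → back edge
Back edge closes the cycle Ashby → Elko → Kent → Jade → Ashby; its vertices are {Elko, Jade, Kent, Ashby}.

Elko, Jade, Kent, Ashby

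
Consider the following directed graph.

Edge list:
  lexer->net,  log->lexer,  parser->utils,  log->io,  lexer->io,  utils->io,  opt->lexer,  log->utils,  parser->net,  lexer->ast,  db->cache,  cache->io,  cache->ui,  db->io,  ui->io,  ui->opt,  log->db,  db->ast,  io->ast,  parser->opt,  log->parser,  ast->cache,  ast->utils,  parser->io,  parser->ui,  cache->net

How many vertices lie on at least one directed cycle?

7

A vertex is on a directed cycle iff it belongs to a strongly connected component of size ≥ 2 (or has a self-loop).
The vertices on cycles are {io, ui, ast, opt, cache, lexer, utils} — 7 in total.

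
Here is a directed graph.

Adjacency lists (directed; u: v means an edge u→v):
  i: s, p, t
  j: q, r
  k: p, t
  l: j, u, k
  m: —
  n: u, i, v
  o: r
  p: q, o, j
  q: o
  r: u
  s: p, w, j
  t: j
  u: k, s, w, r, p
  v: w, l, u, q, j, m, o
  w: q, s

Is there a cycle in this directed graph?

Yes

DFS with white/gray/black marking, starting from w:
w gray
  q gray
    o gray
      r gray
        u gray
          k gray
            p gray
              p→q: q is gray → back edge
Back edge found, so a cycle exists: q → o → r → u → k → p → q.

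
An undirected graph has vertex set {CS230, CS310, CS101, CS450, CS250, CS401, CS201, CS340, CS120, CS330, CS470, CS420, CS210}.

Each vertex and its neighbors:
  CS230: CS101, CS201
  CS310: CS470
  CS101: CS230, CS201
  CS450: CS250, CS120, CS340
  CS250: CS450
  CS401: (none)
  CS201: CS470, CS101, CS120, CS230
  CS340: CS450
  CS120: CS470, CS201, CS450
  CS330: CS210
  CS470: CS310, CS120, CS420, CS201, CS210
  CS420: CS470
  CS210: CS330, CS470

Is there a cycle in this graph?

DFS, tracking each vertex's parent; an edge to a visited non-parent vertex closes a cycle.
Start from CS250:
visit CS250 (parent –)
  visit CS450 (parent CS250)
    CS450–CS250: parent, skip
    visit CS120 (parent CS450)
      visit CS470 (parent CS120)
        visit CS310 (parent CS470)
          CS310–CS470: parent, skip
        CS470–CS120: parent, skip
        visit CS420 (parent CS470)
          CS420–CS470: parent, skip
        visit CS201 (parent CS470)
          CS201–CS470: parent, skip
          visit CS101 (parent CS201)
            visit CS230 (parent CS101)
              CS230–CS101: parent, skip
              CS230–CS201: CS201 visited and ≠ parent → cycle
Cycle: CS201 – CS101 – CS230 – CS201.

Yes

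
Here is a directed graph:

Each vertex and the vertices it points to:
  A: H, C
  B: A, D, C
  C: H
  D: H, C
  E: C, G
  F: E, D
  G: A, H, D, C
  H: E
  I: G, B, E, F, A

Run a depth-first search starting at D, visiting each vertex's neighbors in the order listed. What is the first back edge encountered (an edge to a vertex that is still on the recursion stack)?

C->H

DFS from D (visiting each vertex's neighbors in the order listed); mark gray on enter, black on exit:
D gray
  H gray
    E gray
      C gray
        C→H: H is gray → back edge
First back edge: C → H.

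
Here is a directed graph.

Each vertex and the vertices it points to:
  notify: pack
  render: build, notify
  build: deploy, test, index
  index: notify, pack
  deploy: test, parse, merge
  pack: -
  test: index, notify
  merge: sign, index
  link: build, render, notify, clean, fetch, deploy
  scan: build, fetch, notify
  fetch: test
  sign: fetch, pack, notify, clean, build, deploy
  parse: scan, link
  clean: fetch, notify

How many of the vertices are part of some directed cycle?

8

A vertex is on a directed cycle iff it belongs to a strongly connected component of size ≥ 2 (or has a self-loop).
The vertices on cycles are {link, scan, sign, build, merge, parse, deploy, render} — 8 in total.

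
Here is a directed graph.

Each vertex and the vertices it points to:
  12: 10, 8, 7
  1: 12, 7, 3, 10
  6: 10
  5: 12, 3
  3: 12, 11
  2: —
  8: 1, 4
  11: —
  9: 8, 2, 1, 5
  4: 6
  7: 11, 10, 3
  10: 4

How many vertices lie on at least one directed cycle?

8

A vertex is on a directed cycle iff it belongs to a strongly connected component of size ≥ 2 (or has a self-loop).
The vertices on cycles are {1, 3, 4, 6, 7, 8, 10, 12} — 8 in total.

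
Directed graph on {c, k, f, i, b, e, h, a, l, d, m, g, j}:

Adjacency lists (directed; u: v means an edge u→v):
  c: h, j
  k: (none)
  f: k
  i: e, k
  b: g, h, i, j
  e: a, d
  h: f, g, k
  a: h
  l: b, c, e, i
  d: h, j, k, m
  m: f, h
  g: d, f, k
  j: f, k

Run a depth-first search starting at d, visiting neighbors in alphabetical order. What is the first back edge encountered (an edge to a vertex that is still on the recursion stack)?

DFS from d (visiting neighbors in alphabetical order); mark gray on enter, black on exit:
d gray
  h gray
    f gray
      k gray
      k black
    f black
    g gray
      g→d: d is gray → back edge
First back edge: g → d.

g->d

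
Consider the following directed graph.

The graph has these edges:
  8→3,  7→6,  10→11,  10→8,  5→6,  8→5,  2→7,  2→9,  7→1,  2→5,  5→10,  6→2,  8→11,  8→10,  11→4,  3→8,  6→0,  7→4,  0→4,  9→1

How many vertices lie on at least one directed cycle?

7

A vertex is on a directed cycle iff it belongs to a strongly connected component of size ≥ 2 (or has a self-loop).
The vertices on cycles are {2, 3, 5, 6, 7, 8, 10} — 7 in total.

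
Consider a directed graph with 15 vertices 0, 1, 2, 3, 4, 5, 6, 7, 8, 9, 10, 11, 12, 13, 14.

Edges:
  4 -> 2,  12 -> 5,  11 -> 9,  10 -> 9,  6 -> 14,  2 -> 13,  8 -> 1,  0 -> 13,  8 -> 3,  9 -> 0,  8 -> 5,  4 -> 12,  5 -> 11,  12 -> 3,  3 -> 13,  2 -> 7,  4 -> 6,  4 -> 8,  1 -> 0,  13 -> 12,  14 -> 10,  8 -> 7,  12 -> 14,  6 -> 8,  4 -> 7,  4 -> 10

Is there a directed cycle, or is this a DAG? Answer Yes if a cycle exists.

Yes

DFS with white/gray/black marking, starting from 2:
2 gray
  7 gray
  7 black
  13 gray
    12 gray
      14 gray
        10 gray
          9 gray
            0 gray
              0→13: 13 is gray → back edge
Back edge found, so a cycle exists: 13 → 12 → 14 → 10 → 9 → 0 → 13.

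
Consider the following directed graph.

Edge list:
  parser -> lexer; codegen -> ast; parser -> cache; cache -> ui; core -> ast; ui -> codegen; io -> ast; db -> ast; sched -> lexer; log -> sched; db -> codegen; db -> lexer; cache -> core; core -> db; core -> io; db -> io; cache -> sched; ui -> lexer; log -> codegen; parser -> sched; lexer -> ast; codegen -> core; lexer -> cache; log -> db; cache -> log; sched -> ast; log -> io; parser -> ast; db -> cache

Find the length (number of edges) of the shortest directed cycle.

For each vertex v, BFS finds the shortest path from v back to v.
The shortest such closed walk is cache → log → db → cache, length 3.

3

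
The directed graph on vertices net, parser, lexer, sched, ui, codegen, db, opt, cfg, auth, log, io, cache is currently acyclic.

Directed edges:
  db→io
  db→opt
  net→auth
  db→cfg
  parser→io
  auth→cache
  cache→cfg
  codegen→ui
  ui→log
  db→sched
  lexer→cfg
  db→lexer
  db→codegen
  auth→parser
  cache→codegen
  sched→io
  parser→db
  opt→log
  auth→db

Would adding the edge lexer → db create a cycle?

Yes

Adding lexer→db creates a cycle iff db can already reach lexer.
Path from db: db → lexer.
So db → … → lexer → db is a cycle.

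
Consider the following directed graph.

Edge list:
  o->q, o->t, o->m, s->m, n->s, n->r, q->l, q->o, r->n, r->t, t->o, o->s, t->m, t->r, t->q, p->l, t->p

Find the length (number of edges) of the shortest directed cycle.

2

For each vertex v, BFS finds the shortest path from v back to v.
The shortest such closed walk is r → t → r, length 2.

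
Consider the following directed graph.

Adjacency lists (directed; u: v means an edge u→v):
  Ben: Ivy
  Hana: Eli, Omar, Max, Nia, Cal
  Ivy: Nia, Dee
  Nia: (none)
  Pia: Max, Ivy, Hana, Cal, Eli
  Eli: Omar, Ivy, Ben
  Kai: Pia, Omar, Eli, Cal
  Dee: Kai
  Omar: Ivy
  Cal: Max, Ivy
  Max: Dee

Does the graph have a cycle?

DFS with white/gray/black marking, starting from Ben:
Ben gray
  Ivy gray
    Nia gray
    Nia black
    Dee gray
      Kai gray
        Pia gray
          Max gray
            Max→Dee: Dee is gray → back edge
Back edge found, so a cycle exists: Dee → Kai → Pia → Max → Dee.

Yes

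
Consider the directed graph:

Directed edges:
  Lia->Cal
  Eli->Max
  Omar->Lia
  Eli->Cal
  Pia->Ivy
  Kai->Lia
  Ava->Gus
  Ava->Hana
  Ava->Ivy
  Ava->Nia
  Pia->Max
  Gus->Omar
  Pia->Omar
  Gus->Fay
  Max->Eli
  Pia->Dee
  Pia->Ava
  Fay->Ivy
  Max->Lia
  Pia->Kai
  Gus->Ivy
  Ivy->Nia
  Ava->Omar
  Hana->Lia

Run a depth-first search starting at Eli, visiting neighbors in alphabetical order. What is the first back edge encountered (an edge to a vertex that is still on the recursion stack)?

Max->Eli

DFS from Eli (visiting neighbors in alphabetical order); mark gray on enter, black on exit:
Eli gray
  Cal gray
  Cal black
  Max gray
    Max→Eli: Eli is gray → back edge
First back edge: Max → Eli.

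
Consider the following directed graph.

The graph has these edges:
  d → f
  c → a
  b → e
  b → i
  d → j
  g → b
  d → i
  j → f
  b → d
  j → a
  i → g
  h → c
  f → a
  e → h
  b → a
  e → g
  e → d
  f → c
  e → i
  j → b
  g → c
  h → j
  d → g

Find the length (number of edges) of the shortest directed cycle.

3

For each vertex v, BFS finds the shortest path from v back to v.
The shortest such closed walk is e → g → b → e, length 3.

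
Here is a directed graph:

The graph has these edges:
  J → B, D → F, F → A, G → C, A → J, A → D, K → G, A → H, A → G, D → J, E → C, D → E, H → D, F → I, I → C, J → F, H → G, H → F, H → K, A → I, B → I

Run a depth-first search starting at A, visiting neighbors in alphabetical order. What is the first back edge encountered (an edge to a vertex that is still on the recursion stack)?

F->A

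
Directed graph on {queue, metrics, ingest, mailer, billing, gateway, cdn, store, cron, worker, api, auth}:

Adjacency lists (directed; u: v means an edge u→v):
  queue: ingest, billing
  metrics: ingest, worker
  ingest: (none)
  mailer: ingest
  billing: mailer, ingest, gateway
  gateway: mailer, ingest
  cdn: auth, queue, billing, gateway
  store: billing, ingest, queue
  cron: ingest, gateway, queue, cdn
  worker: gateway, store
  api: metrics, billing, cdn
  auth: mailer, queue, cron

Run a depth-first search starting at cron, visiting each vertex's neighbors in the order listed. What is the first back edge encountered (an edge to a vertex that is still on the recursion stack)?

DFS from cron (visiting each vertex's neighbors in the order listed); mark gray on enter, black on exit:
cron gray
  ingest gray
  ingest black
  gateway gray
    mailer gray
      mailer→ingest: ingest black — skip
    mailer black
    gateway→ingest: ingest black — skip
  gateway black
  queue gray
    queue→ingest: ingest black — skip
    billing gray
      billing→mailer: mailer black — skip
      billing→ingest: ingest black — skip
      billing→gateway: gateway black — skip
    billing black
  queue black
  cdn gray
    auth gray
      auth→mailer: mailer black — skip
      auth→queue: queue black — skip
      auth→cron: cron is gray → back edge
First back edge: auth → cron.

auth→cron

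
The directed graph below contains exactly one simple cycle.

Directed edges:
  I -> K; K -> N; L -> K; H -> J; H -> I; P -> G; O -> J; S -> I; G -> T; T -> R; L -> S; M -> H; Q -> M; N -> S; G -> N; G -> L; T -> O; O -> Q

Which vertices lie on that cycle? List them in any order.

I, K, N, S

DFS with gray/black marking from N:
N gray
  S gray
    I gray
      K gray
        K→N: N is gray → back edge
Back edge closes the cycle N → S → I → K → N; its vertices are {I, K, N, S}.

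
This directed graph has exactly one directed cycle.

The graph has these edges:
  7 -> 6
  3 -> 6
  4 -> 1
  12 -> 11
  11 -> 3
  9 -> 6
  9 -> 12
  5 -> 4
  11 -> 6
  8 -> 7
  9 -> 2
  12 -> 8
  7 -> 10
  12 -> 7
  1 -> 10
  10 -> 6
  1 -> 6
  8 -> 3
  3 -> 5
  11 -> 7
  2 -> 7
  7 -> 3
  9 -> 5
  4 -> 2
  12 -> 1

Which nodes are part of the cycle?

DFS with gray/black marking from 5:
5 gray
  4 gray
    1 gray
      10 gray
        6 gray
        6 black
      10 black
      1→6: 6 black — skip
    1 black
    2 gray
      7 gray
        7→6: 6 black — skip
        3 gray
          3→6: 6 black — skip
          3→5: 5 is gray → back edge
Back edge closes the cycle 5 → 4 → 2 → 7 → 3 → 5; its vertices are {2, 3, 4, 5, 7}.

2, 3, 4, 5, 7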